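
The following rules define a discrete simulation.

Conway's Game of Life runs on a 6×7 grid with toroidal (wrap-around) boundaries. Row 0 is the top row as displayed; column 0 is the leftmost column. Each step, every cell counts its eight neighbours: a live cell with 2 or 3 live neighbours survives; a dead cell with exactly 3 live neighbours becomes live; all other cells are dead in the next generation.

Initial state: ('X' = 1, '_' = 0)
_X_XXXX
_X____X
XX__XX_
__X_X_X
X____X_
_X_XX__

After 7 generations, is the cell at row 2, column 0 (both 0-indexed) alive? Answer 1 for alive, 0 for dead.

0

k=0  _X_XXXX
_X____X
XX__XX_
__X_X_X
X____X_
_X_XX__
k=1  _X_X__X
_X_X___
_XXXX__
___XX__
XXX__XX
_X_X___
k=2  _X_XX__
_X_____
_X_____
______X
XX___XX
___XXX_
k=3  ___X_X_
XX_____
X______
_X___XX
X______
_X_X___
k=4  XX__X__
XX____X
_______
_X____X
XXX___X
__X_X__
k=5  __XX_XX
_X____X
_X____X
_XX___X
__XX_XX
__X__XX
k=6  _XXXX__
_X____X
_X___XX
_X_X__X
___XX__
XX_____
k=7  ___X___
_X_XX_X
_X___XX
___X__X
_X_XX__
XX_____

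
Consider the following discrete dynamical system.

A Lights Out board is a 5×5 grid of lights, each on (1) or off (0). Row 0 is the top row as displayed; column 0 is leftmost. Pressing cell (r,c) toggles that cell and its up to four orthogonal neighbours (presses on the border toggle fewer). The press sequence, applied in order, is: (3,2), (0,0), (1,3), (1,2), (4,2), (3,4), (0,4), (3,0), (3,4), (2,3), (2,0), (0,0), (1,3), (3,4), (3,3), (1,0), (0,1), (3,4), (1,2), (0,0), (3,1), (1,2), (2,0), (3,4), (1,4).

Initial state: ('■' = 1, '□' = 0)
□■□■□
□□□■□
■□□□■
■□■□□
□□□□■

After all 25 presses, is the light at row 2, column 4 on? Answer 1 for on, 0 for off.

0

0) □■□■□
□□□■□
■□□□■
■□■□□
□□□□■
1) □■□■□
□□□■□
■□■□■
■■□■□
□□■□■
2) ■□□■□
■□□■□
■□■□■
■■□■□
□□■□■
3) ■□□□□
■□■□■
■□■■■
■■□■□
□□■□■
4) ■□■□□
■■□■■
■□□■■
■■□■□
□□■□■
5) ■□■□□
■■□■■
■□□■■
■■■■□
□■□■■
6) ■□■□□
■■□■■
■□□■□
■■■□■
□■□■□
7) ■□■■■
■■□■□
■□□■□
■■■□■
□■□■□
8) ■□■■■
■■□■□
□□□■□
□□■□■
■■□■□
9) ■□■■■
■■□■□
□□□■■
□□■■□
■■□■■
10) ■□■■■
■■□□□
□□■□□
□□■□□
■■□■■
11) ■□■■■
□■□□□
■■■□□
■□■□□
■■□■■
12) □■■■■
■■□□□
■■■□□
■□■□□
■■□■■
13) □■■□■
■■■■■
■■■■□
■□■□□
■■□■■
14) □■■□■
■■■■■
■■■■■
■□■■■
■■□■□
15) □■■□■
■■■■■
■■■□■
■□□□□
■■□□□
16) ■■■□■
□□■■■
□■■□■
■□□□□
■■□□□
17) □□□□■
□■■■■
□■■□■
■□□□□
■■□□□
18) □□□□■
□■■■■
□■■□□
■□□■■
■■□□■
19) □□■□■
□□□□■
□■□□□
■□□■■
■■□□■
20) ■■■□■
■□□□■
□■□□□
■□□■■
■■□□■
21) ■■■□■
■□□□■
□□□□□
□■■■■
■□□□■
22) ■■□□■
■■■■■
□□■□□
□■■■■
■□□□■
23) ■■□□■
□■■■■
■■■□□
■■■■■
■□□□■
24) ■■□□■
□■■■■
■■■□■
■■■□□
■□□□□
25) ■■□□□
□■■□□
■■■□□
■■■□□
■□□□□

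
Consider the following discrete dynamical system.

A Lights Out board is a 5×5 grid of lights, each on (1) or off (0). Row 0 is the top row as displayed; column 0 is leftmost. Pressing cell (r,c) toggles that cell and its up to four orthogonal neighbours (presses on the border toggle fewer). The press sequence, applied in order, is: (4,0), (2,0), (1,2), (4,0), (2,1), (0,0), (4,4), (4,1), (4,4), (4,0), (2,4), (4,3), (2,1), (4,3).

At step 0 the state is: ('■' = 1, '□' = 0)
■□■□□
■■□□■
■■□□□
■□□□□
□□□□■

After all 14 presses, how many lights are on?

0) ■□■□□
■■□□■
■■□□□
■□□□□
□□□□■
1) ■□■□□
■■□□■
■■□□□
□□□□□
■■□□■
2) ■□■□□
□■□□■
□□□□□
■□□□□
■■□□■
3) ■□□□□
□□■■■
□□■□□
■□□□□
■■□□■
4) ■□□□□
□□■■■
□□■□□
□□□□□
□□□□■
5) ■□□□□
□■■■■
■■□□□
□■□□□
□□□□■
6) □■□□□
■■■■■
■■□□□
□■□□□
□□□□■
7) □■□□□
■■■■■
■■□□□
□■□□■
□□□■□
8) □■□□□
■■■■■
■■□□□
□□□□■
■■■■□
9) □■□□□
■■■■■
■■□□□
□□□□□
■■■□■
10) □■□□□
■■■■■
■■□□□
■□□□□
□□■□■
11) □■□□□
■■■■□
■■□■■
■□□□■
□□■□■
12) □■□□□
■■■■□
■■□■■
■□□■■
□□□■□
13) □■□□□
■□■■□
□□■■■
■■□■■
□□□■□
14) □■□□□
■□■■□
□□■■■
■■□□■
□□■□■

12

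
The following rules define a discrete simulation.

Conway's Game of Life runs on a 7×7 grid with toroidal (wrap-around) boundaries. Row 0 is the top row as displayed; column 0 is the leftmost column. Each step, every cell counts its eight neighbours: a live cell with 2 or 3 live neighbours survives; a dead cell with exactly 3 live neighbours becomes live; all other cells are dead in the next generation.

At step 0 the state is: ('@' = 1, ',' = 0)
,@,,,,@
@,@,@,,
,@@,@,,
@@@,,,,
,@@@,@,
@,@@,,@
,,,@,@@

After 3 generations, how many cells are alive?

step 0: ,@,,,,@
@,@,@,,
,@@,@,,
@@@,,,,
,@@@,@,
@,@@,,@
,,,@,@@
step 1: ,@@@@,@
@,@,,@,
,,,,,,,
@,,,@,,
,,,,@,,
@,,,,,,
,@,@@@,
step 2: ,,,,,,@
@,@,@@@
,@,,,,@
,,,,,,,
,,,,,,,
,,,@,@,
,@,,,@@
step 3: ,@,,@,,
,@,,,,,
,@,,,,@
,,,,,,,
,,,,,,,
,,,,@@@
@,,,@@@

12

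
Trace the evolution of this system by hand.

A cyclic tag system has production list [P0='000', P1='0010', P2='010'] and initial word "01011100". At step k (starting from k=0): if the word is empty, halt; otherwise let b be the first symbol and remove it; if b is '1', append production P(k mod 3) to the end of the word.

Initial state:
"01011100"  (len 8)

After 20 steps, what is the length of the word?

0) "01011100"  (len 8)
1) "1011100"  (len 7)
2) "0111000010"  (len 10)
3) "111000010"  (len 9)
4) "11000010000"  (len 11)
5) "10000100000010"  (len 14)
6) "0000100000010010"  (len 16)
7) "000100000010010"  (len 15)
8) "00100000010010"  (len 14)
9) "0100000010010"  (len 13)
10) "100000010010"  (len 12)
11) "000000100100010"  (len 15)
12) "00000100100010"  (len 14)
13) "0000100100010"  (len 13)
14) "000100100010"  (len 12)
15) "00100100010"  (len 11)
16) "0100100010"  (len 10)
17) "100100010"  (len 9)
18) "00100010010"  (len 11)
19) "0100010010"  (len 10)
20) "100010010"  (len 9)

9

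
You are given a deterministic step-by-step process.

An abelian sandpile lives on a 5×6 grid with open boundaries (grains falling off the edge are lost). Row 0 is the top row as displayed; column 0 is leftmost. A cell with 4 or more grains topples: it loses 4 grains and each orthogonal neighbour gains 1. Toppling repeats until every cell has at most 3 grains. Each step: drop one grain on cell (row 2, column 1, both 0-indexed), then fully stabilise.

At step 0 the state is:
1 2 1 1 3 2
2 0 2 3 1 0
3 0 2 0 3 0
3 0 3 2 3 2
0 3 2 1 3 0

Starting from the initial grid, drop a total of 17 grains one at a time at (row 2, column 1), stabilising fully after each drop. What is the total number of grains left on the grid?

55

k=0  1 2 1 1 3 2
2 0 2 3 1 0
3 0 2 0 3 0
3 0 3 2 3 2
0 3 2 1 3 0
k=1  1 2 1 1 3 2
2 0 2 3 1 0
3 1 2 0 3 0
3 0 3 2 3 2
0 3 2 1 3 0
k=2  1 2 1 1 3 2
2 0 2 3 1 0
3 2 2 0 3 0
3 0 3 2 3 2
0 3 2 1 3 0
k=3  1 2 1 1 3 2
2 0 2 3 1 0
3 3 2 0 3 0
3 0 3 2 3 2
0 3 2 1 3 0
k=4  1 2 1 1 3 2
3 1 2 3 1 0
1 1 3 0 3 0
0 2 3 2 3 2
1 3 2 1 3 0
k=5  1 2 1 1 3 2
3 1 2 3 1 0
1 2 3 0 3 0
0 2 3 2 3 2
1 3 2 1 3 0
k=6  1 2 1 1 3 2
3 1 2 3 1 0
1 3 3 0 3 0
0 2 3 2 3 2
1 3 2 1 3 0
k=7  1 2 1 1 3 2
3 2 3 3 1 0
2 2 1 1 3 0
1 1 2 3 3 2
2 1 0 2 3 0
k=8  1 2 1 1 3 2
3 2 3 3 1 0
2 3 1 1 3 0
1 1 2 3 3 2
2 1 0 2 3 0
k=9  1 2 1 1 3 2
3 3 3 3 1 0
3 0 2 1 3 0
1 2 2 3 3 2
2 1 0 2 3 0
k=10  1 2 1 1 3 2
3 3 3 3 1 0
3 1 2 1 3 0
1 2 2 3 3 2
2 1 0 2 3 0
k=11  1 2 1 1 3 2
3 3 3 3 1 0
3 2 2 1 3 0
1 2 2 3 3 2
2 1 0 2 3 0
k=12  1 2 1 1 3 2
3 3 3 3 1 0
3 3 2 1 3 0
1 2 2 3 3 2
2 1 0 2 3 0
k=13  2 3 2 2 3 2
1 2 2 0 2 0
1 3 0 3 3 0
2 3 3 3 3 2
2 1 0 2 3 0
k=14  2 3 2 2 3 2
1 3 2 1 3 0
2 1 3 1 1 1
3 1 1 3 2 3
2 2 2 0 1 1
k=15  2 3 2 2 3 2
1 3 2 1 3 0
2 2 3 1 1 1
3 1 1 3 2 3
2 2 2 0 1 1
k=16  2 3 2 2 3 2
1 3 2 1 3 0
2 3 3 1 1 1
3 1 1 3 2 3
2 2 2 0 1 1
k=17  3 1 0 3 3 2
2 2 1 2 3 0
3 2 1 2 1 1
3 2 2 3 2 3
2 2 2 0 1 1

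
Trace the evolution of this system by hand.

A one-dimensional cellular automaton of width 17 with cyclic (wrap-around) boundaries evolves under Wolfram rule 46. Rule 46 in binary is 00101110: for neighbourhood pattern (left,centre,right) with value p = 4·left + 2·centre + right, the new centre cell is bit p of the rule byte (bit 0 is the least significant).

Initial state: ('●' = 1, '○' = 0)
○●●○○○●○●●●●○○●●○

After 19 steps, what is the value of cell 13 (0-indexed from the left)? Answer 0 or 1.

[0] ○●●○○○●○●●●●○○●●○
[1] ●●○○○●●●●○○○○●●○○
[2] ●○○○●●○○○○○○●●○○●
[3] ○○○●●○○○○○○●●○○●●
[4] ○○●●○○○○○○●●○○●●○
[5] ○●●○○○○○○●●○○●●○○
[6] ●●○○○○○○●●○○●●○○○
[7] ●○○○○○○●●○○●●○○○●
[8] ○○○○○○●●○○●●○○○●●
[9] ○○○○○●●○○●●○○○●●○
[10] ○○○○●●○○●●○○○●●○○
[11] ○○○●●○○●●○○○●●○○○
[12] ○○●●○○●●○○○●●○○○○
[13] ○●●○○●●○○○●●○○○○○
[14] ●●○○●●○○○●●○○○○○○
[15] ●○○●●○○○●●○○○○○○●
[16] ○○●●○○○●●○○○○○○●●
[17] ○●●○○○●●○○○○○○●●○
[18] ●●○○○●●○○○○○○●●○○
[19] ●○○○●●○○○○○○●●○○●

1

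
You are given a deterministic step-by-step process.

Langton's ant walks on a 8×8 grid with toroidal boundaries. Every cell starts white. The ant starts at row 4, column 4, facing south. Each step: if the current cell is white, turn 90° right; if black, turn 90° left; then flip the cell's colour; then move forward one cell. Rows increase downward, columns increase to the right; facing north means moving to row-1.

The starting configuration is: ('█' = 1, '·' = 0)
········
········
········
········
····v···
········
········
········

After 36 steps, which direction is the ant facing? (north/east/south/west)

gen 0: ········
········
········
········
····v···
········
········
········
gen 1: ········
········
········
········
···<█···
········
········
········
gen 2: ········
········
········
···^····
···██···
········
········
········
gen 3: ········
········
········
···█>···
···██···
········
········
········
gen 4: ········
········
········
···██···
···█v···
········
········
········
gen 5: ········
········
········
···██···
···█·>··
········
········
········
gen 6: ········
········
········
···██···
···█·█··
·····v··
········
········
gen 7: ········
········
········
···██···
···█·█··
····<█··
········
········
gen 8: ········
········
········
···██···
···█^█··
····██··
········
········
gen 9: ········
········
········
···██···
···██>··
····██··
········
········
gen 10: ········
········
········
···██^··
···██···
····██··
········
········
gen 11: ········
········
········
···███>·
···██···
····██··
········
········
gen 12: ········
········
········
···████·
···██·v·
····██··
········
········
gen 13: ········
········
········
···████·
···██<█·
····██··
········
········
gen 14: ········
········
········
···██^█·
···████·
····██··
········
········
gen 15: ········
········
········
···█<·█·
···████·
····██··
········
········
gen 16: ········
········
········
···█··█·
···█v██·
····██··
········
········
gen 17: ········
········
········
···█··█·
···█·>█·
····██··
········
········
gen 18: ········
········
········
···█·^█·
···█··█·
····██··
········
········
gen 19: ········
········
········
···█·█>·
···█··█·
····██··
········
········
gen 20: ········
········
······^·
···█·█··
···█··█·
····██··
········
········
gen 21: ········
········
······█>
···█·█··
···█··█·
····██··
········
········
gen 22: ········
········
······██
···█·█·v
···█··█·
····██··
········
········
gen 23: ········
········
······██
···█·█<█
···█··█·
····██··
········
········
gen 24: ········
········
······^█
···█·███
···█··█·
····██··
········
········
gen 25: ········
········
·····<·█
···█·███
···█··█·
····██··
········
········
gen 26: ········
·····^··
·····█·█
···█·███
···█··█·
····██··
········
········
gen 27: ········
·····█>·
·····█·█
···█·███
···█··█·
····██··
········
········
gen 28: ········
·····██·
·····█v█
···█·███
···█··█·
····██··
········
········
gen 29: ········
·····██·
·····<██
···█·███
···█··█·
····██··
········
········
gen 30: ········
·····██·
······██
···█·v██
···█··█·
····██··
········
········
gen 31: ········
·····██·
······██
···█··>█
···█··█·
····██··
········
········
gen 32: ········
·····██·
······^█
···█···█
···█··█·
····██··
········
········
gen 33: ········
·····██·
·····<·█
···█···█
···█··█·
····██··
········
········
gen 34: ········
·····^█·
·····█·█
···█···█
···█··█·
····██··
········
········
gen 35: ········
····<·█·
·····█·█
···█···█
···█··█·
····██··
········
········
gen 36: ····^···
····█·█·
·····█·█
···█···█
···█··█·
····██··
········
········

north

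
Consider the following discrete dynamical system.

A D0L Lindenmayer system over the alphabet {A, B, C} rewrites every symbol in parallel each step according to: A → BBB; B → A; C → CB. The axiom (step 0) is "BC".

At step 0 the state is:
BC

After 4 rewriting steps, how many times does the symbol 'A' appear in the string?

step 0: BC
step 1: ACB
step 2: BBBCBA
step 3: AAACBABBB
step 4: BBBBBBBBBCBABBBAAA

4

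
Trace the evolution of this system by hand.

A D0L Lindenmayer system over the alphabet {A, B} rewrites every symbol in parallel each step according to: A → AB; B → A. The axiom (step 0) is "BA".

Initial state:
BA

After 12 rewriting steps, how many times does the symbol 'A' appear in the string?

t=0: BA
t=1: AAB
t=2: ABABA
t=3: ABAABAAB
t=4: ABAABABAABABA
t=5: ABAABABAABAABABAABAAB
t=6: ABAABABAABAABABAABABAABAABABAABABA
t=7: ABAABABAABAABABAABABAABAABABAABAABABAABABAABAABABAABAAB
t=8: ABAABABAABAABABAABABAABAABABAABAABABAABABAABAABABAABABAABAABABAABAABABAABABAABAABABAABABA
t=9: ABAABABAABAABABAABABAABAABABAABAABABAABABAABAABABAABABAABA…AABABAABABAABAABABAABABAABAABABAABAABABAABABAABAABABAABAAB  (len 144)
t=10: ABAABABAABAABABAABABAABAABABAABAABABAABABAABAABABAABABAABA…AABABAABABAABAABABAABABAABAABABAABAABABAABABAABAABABAABABA  (len 233)
t=11: ABAABABAABAABABAABABAABAABABAABAABABAABABAABAABABAABABAABA…AABABAABABAABAABABAABABAABAABABAABAABABAABABAABAABABAABAAB  (len 377)
t=12: ABAABABAABAABABAABABAABAABABAABAABABAABABAABAABABAABABAABA…AABABAABABAABAABABAABABAABAABABAABAABABAABABAABAABABAABABA  (len 610)

377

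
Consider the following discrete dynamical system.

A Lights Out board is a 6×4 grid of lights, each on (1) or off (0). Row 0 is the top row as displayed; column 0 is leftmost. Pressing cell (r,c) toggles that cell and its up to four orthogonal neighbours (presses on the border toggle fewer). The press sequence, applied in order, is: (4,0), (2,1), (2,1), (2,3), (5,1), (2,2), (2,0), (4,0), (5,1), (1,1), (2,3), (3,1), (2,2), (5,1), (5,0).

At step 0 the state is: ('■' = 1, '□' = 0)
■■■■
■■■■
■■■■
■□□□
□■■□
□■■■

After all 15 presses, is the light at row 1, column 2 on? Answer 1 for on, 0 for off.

step 0: ■■■■
■■■■
■■■■
■□□□
□■■□
□■■■
step 1: ■■■■
■■■■
■■■■
□□□□
■□■□
■■■■
step 2: ■■■■
■□■■
□□□■
□■□□
■□■□
■■■■
step 3: ■■■■
■■■■
■■■■
□□□□
■□■□
■■■■
step 4: ■■■■
■■■□
■■□□
□□□■
■□■□
■■■■
step 5: ■■■■
■■■□
■■□□
□□□■
■■■□
□□□■
step 6: ■■■■
■■□□
■□■■
□□■■
■■■□
□□□■
step 7: ■■■■
□■□□
□■■■
■□■■
■■■□
□□□■
step 8: ■■■■
□■□□
□■■■
□□■■
□□■□
■□□■
step 9: ■■■■
□■□□
□■■■
□□■■
□■■□
□■■■
step 10: ■□■■
■□■□
□□■■
□□■■
□■■□
□■■■
step 11: ■□■■
■□■■
□□□□
□□■□
□■■□
□■■■
step 12: ■□■■
■□■■
□■□□
■■□□
□□■□
□■■■
step 13: ■□■■
■□□■
□□■■
■■■□
□□■□
□■■■
step 14: ■□■■
■□□■
□□■■
■■■□
□■■□
■□□■
step 15: ■□■■
■□□■
□□■■
■■■□
■■■□
□■□■

0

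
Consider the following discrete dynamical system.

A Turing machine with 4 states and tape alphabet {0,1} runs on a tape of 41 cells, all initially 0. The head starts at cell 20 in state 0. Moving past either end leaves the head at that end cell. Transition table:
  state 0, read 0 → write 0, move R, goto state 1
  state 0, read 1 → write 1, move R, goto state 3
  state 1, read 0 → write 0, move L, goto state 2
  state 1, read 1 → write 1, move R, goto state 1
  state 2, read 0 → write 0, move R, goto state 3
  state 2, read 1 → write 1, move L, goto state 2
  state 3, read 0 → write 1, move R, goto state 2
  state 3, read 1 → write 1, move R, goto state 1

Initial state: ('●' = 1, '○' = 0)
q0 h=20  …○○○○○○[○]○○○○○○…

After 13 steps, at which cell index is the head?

31

k=0  q0 h=20  …○○○○○○[○]○○○○○○…
k=1  q1 h=21  …○○○○○○[○]○○○○○○…
k=2  q2 h=20  …○○○○○○[○]○○○○○○…
k=3  q3 h=21  …○○○○○○[○]○○○○○○…
k=4  q2 h=22  …○○○○○●[○]○○○○○○…
k=5  q3 h=23  …○○○○●○[○]○○○○○○…
k=6  q2 h=24  …○○○●○●[○]○○○○○○…
k=7  q3 h=25  …○○●○●○[○]○○○○○○…
k=8  q2 h=26  …○●○●○●[○]○○○○○○…
k=9  q3 h=27  …●○●○●○[○]○○○○○○…
k=10  q2 h=28  …○●○●○●[○]○○○○○○…
k=11  q3 h=29  …●○●○●○[○]○○○○○○…
k=12  q2 h=30  …○●○●○●[○]○○○○○○…
k=13  q3 h=31  …●○●○●○[○]○○○○○○…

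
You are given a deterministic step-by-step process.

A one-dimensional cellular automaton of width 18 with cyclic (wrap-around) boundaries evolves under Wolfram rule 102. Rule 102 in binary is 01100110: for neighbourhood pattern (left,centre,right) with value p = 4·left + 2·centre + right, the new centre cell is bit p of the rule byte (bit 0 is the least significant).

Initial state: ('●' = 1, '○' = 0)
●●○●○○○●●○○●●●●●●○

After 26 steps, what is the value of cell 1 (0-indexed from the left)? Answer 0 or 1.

1

gen 0: ●●○●○○○●●○○●●●●●●○
gen 1: ○●●●○○●○●○●○○○○○●●
gen 2: ●○○●○●●●●●●○○○○●○●
gen 3: ●○●●●○○○○○●○○○●●●○
gen 4: ●●○○●○○○○●●○○●○○●●
gen 5: ○●○●●○○○●○●○●●○●○○
gen 6: ●●●○●○○●●●●●○●●●○○
gen 7: ○○●●●○●○○○○●●○○●○●
gen 8: ○●○○●●●○○○●○●○●●●●
gen 9: ●●○●○○●○○●●●●●○○○●
gen 10: ○●●●○●●○●○○○○●○○●○
gen 11: ●○○●●○●●●○○○●●○●●○
gen 12: ●○●○●●○○●○○●○●●○●●
gen 13: ●●●●○●○●●○●●●○●●○○
gen 14: ○○○●●●●○●●○○●●○●○●
gen 15: ○○●○○○●●○●○●○●●●●●
gen 16: ○●●○○●○●●●●●●○○○○●
gen 17: ●○●○●●●○○○○○●○○○●●
gen 18: ●●●●○○●○○○○●●○○●○○
gen 19: ○○○●○●●○○○●○●○●●○●
gen 20: ○○●●●○●○○●●●●●○●●●
gen 21: ○●○○●●●○●○○○○●●○○●
gen 22: ●●○●○○●●●○○○●○●○●●
gen 23: ○●●●○●○○●○○●●●●●○○
gen 24: ●○○●●●○●●○●○○○○●○○
gen 25: ●○●○○●●○●●●○○○●●○●
gen 26: ●●●○●○●●○○●○○●○●●○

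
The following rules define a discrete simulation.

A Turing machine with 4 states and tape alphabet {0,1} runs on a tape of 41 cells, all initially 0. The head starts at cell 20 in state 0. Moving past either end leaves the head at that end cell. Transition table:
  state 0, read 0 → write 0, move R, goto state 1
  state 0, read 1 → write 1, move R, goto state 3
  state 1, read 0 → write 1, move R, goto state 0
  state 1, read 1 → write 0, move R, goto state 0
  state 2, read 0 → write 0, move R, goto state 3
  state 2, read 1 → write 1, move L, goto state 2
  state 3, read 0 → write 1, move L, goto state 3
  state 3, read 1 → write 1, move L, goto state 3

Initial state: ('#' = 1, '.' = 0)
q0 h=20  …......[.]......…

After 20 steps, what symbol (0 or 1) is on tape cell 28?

k=0  q0 h=20  …......[.]......…
k=1  q1 h=21  …......[.]......…
k=2  q0 h=22  ….....#[.]......…
k=3  q1 h=23  …....#.[.]......…
k=4  q0 h=24  …...#.#[.]......…
k=5  q1 h=25  …..#.#.[.]......…
k=6  q0 h=26  ….#.#.#[.]......…
k=7  q1 h=27  …#.#.#.[.]......…
k=8  q0 h=28  ….#.#.#[.]......…
k=9  q1 h=29  …#.#.#.[.]......…
k=10  q0 h=30  ….#.#.#[.]......…
k=11  q1 h=31  …#.#.#.[.]......…
k=12  q0 h=32  ….#.#.#[.]......…
k=13  q1 h=33  …#.#.#.[.]......…
k=14  q0 h=34  ….#.#.#[.]......|
k=15  q1 h=35  …#.#.#.[.].....|
k=16  q0 h=36  ….#.#.#[.]....|
k=17  q1 h=37  …#.#.#.[.]...|
k=18  q0 h=38  ….#.#.#[.]..|
k=19  q1 h=39  …#.#.#.[.].|
k=20  q0 h=40  ….#.#.#[.]|

0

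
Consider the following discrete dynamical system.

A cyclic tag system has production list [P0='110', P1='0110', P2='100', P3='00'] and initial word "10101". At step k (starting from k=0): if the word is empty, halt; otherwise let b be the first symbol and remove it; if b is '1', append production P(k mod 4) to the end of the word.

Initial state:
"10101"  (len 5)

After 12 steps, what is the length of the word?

t=0: "10101"  (len 5)
t=1: "0101110"  (len 7)
t=2: "101110"  (len 6)
t=3: "01110100"  (len 8)
t=4: "1110100"  (len 7)
t=5: "110100110"  (len 9)
t=6: "101001100110"  (len 12)
t=7: "01001100110100"  (len 14)
t=8: "1001100110100"  (len 13)
t=9: "001100110100110"  (len 15)
t=10: "01100110100110"  (len 14)
t=11: "1100110100110"  (len 13)
t=12: "10011010011000"  (len 14)

14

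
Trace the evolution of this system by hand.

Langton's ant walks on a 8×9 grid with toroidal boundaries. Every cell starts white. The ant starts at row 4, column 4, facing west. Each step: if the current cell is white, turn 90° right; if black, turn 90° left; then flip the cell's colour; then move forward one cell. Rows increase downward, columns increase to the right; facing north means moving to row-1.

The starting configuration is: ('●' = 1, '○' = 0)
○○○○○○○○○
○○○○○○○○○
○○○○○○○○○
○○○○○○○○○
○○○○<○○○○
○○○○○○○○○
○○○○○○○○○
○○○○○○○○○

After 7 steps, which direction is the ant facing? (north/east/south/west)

t=0: ○○○○○○○○○
○○○○○○○○○
○○○○○○○○○
○○○○○○○○○
○○○○<○○○○
○○○○○○○○○
○○○○○○○○○
○○○○○○○○○
t=1: ○○○○○○○○○
○○○○○○○○○
○○○○○○○○○
○○○○^○○○○
○○○○●○○○○
○○○○○○○○○
○○○○○○○○○
○○○○○○○○○
t=2: ○○○○○○○○○
○○○○○○○○○
○○○○○○○○○
○○○○●>○○○
○○○○●○○○○
○○○○○○○○○
○○○○○○○○○
○○○○○○○○○
t=3: ○○○○○○○○○
○○○○○○○○○
○○○○○○○○○
○○○○●●○○○
○○○○●v○○○
○○○○○○○○○
○○○○○○○○○
○○○○○○○○○
t=4: ○○○○○○○○○
○○○○○○○○○
○○○○○○○○○
○○○○●●○○○
○○○○<●○○○
○○○○○○○○○
○○○○○○○○○
○○○○○○○○○
t=5: ○○○○○○○○○
○○○○○○○○○
○○○○○○○○○
○○○○●●○○○
○○○○○●○○○
○○○○v○○○○
○○○○○○○○○
○○○○○○○○○
t=6: ○○○○○○○○○
○○○○○○○○○
○○○○○○○○○
○○○○●●○○○
○○○○○●○○○
○○○<●○○○○
○○○○○○○○○
○○○○○○○○○
t=7: ○○○○○○○○○
○○○○○○○○○
○○○○○○○○○
○○○○●●○○○
○○○^○●○○○
○○○●●○○○○
○○○○○○○○○
○○○○○○○○○

north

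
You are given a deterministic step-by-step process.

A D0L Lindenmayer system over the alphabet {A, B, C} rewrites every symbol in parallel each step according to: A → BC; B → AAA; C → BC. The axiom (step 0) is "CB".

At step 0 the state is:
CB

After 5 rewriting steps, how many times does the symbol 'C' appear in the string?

40

t=0: CB
t=1: BCAAA
t=2: AAABCBCBCBC
t=3: BCBCBCAAABCAAABCAAABCAAABC
t=4: AAABCAAABCAAABCBCBCBCAAABCBCBCBCAAABCBCBCBCAAABCBCBCBCAAABC
t=5: BCBCBCAAABCBCBCBCAAABCBCBCBCAAABCAAABCAAABCAAABCBCBCBCAAAB…CAAABCAAABCAAABCAAABCBCBCBCAAABCAAABCAAABCAAABCBCBCBCAAABC  (len 137)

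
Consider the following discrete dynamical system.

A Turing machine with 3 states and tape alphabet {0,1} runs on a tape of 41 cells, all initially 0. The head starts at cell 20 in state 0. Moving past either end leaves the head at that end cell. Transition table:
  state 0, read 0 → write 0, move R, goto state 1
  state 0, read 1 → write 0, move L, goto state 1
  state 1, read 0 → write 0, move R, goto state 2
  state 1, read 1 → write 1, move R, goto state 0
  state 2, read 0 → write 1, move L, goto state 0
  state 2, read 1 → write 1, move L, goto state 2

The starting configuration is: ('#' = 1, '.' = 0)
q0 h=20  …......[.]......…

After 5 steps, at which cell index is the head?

23

t=0: q0 h=20  …......[.]......…
t=1: q1 h=21  …......[.]......…
t=2: q2 h=22  …......[.]......…
t=3: q0 h=21  …......[.]#.....…
t=4: q1 h=22  …......[#]......…
t=5: q0 h=23  ….....#[.]......…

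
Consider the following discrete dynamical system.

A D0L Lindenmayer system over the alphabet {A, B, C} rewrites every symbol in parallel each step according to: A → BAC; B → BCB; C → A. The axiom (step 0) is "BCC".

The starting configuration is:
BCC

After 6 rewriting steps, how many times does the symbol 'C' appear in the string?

gen 0: BCC
gen 1: BCBAA
gen 2: BCBABCBBACBAC
gen 3: BCBABCBBACBCBABCBBCBBACABCBBACA
gen 4: BCBABCBBACBCBABCBBCBBACABCBABCBBACBCBABCBBCBABCBBCBBACABACBCBABCBBCBBACABAC
gen 5: BCBABCBBACBCBABCBBCBBACABCBABCBBACBCBABCBBCBABCBBCBBACABAC…BCBBACABACBCBBACABCBABCBBACBCBABCBBCBABCBBCBBACABACBCBBACA  (len 181)
gen 6: BCBABCBBACBCBABCBBCBBACABCBABCBBACBCBABCBBCBABCBBCBBACABAC…BCBABCBBACBCBABCBBCBABCBBCBBACABACBCBBACABCBABCBBCBBACABAC  (len 437)

128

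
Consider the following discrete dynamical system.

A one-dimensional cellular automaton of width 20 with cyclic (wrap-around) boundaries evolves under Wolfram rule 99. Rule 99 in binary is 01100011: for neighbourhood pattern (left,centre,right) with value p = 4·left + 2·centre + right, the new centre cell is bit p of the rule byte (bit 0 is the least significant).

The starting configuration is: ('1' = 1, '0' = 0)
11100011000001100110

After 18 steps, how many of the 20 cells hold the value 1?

11

0) 11100011000001100110
1) 00101101011110101011
2) 01010110100011010101
3) 10101011001101101010
4) 01010101010110110101
5) 10101010101011011010
6) 01010101010101101101
7) 10101010101010110110
8) 01010101010101011011
9) 10101010101010101101
10) 11010101010101010110
11) 01101010101010101011
12) 10110101010101010101
13) 11011010101010101010
14) 01101101010101010101
15) 10110110101010101010
16) 01011011010101010101
17) 10101101101010101010
18) 01010110110101010101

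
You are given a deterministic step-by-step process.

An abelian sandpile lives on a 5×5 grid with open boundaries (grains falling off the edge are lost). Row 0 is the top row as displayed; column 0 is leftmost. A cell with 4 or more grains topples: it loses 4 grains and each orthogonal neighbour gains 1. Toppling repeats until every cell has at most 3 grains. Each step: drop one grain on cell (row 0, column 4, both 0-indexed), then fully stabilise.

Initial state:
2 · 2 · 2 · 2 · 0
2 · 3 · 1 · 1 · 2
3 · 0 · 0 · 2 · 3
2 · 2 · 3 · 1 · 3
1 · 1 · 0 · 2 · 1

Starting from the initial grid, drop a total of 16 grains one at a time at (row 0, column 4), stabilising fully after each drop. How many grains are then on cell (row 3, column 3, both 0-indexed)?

gen 0: 2 · 2 · 2 · 2 · 0
2 · 3 · 1 · 1 · 2
3 · 0 · 0 · 2 · 3
2 · 2 · 3 · 1 · 3
1 · 1 · 0 · 2 · 1
gen 1: 2 · 2 · 2 · 2 · 1
2 · 3 · 1 · 1 · 2
3 · 0 · 0 · 2 · 3
2 · 2 · 3 · 1 · 3
1 · 1 · 0 · 2 · 1
gen 2: 2 · 2 · 2 · 2 · 2
2 · 3 · 1 · 1 · 2
3 · 0 · 0 · 2 · 3
2 · 2 · 3 · 1 · 3
1 · 1 · 0 · 2 · 1
gen 3: 2 · 2 · 2 · 2 · 3
2 · 3 · 1 · 1 · 2
3 · 0 · 0 · 2 · 3
2 · 2 · 3 · 1 · 3
1 · 1 · 0 · 2 · 1
gen 4: 2 · 2 · 2 · 3 · 0
2 · 3 · 1 · 1 · 3
3 · 0 · 0 · 2 · 3
2 · 2 · 3 · 1 · 3
1 · 1 · 0 · 2 · 1
gen 5: 2 · 2 · 2 · 3 · 1
2 · 3 · 1 · 1 · 3
3 · 0 · 0 · 2 · 3
2 · 2 · 3 · 1 · 3
1 · 1 · 0 · 2 · 1
gen 6: 2 · 2 · 2 · 3 · 2
2 · 3 · 1 · 1 · 3
3 · 0 · 0 · 2 · 3
2 · 2 · 3 · 1 · 3
1 · 1 · 0 · 2 · 1
gen 7: 2 · 2 · 2 · 3 · 3
2 · 3 · 1 · 1 · 3
3 · 0 · 0 · 2 · 3
2 · 2 · 3 · 1 · 3
1 · 1 · 0 · 2 · 1
gen 8: 2 · 2 · 3 · 0 · 2
2 · 3 · 1 · 3 · 1
3 · 0 · 0 · 3 · 1
2 · 2 · 3 · 2 · 0
1 · 1 · 0 · 2 · 2
gen 9: 2 · 2 · 3 · 0 · 3
2 · 3 · 1 · 3 · 1
3 · 0 · 0 · 3 · 1
2 · 2 · 3 · 2 · 0
1 · 1 · 0 · 2 · 2
gen 10: 2 · 2 · 3 · 1 · 0
2 · 3 · 1 · 3 · 2
3 · 0 · 0 · 3 · 1
2 · 2 · 3 · 2 · 0
1 · 1 · 0 · 2 · 2
gen 11: 2 · 2 · 3 · 1 · 1
2 · 3 · 1 · 3 · 2
3 · 0 · 0 · 3 · 1
2 · 2 · 3 · 2 · 0
1 · 1 · 0 · 2 · 2
gen 12: 2 · 2 · 3 · 1 · 2
2 · 3 · 1 · 3 · 2
3 · 0 · 0 · 3 · 1
2 · 2 · 3 · 2 · 0
1 · 1 · 0 · 2 · 2
gen 13: 2 · 2 · 3 · 1 · 3
2 · 3 · 1 · 3 · 2
3 · 0 · 0 · 3 · 1
2 · 2 · 3 · 2 · 0
1 · 1 · 0 · 2 · 2
gen 14: 2 · 2 · 3 · 2 · 0
2 · 3 · 1 · 3 · 3
3 · 0 · 0 · 3 · 1
2 · 2 · 3 · 2 · 0
1 · 1 · 0 · 2 · 2
gen 15: 2 · 2 · 3 · 2 · 1
2 · 3 · 1 · 3 · 3
3 · 0 · 0 · 3 · 1
2 · 2 · 3 · 2 · 0
1 · 1 · 0 · 2 · 2
gen 16: 2 · 2 · 3 · 2 · 2
2 · 3 · 1 · 3 · 3
3 · 0 · 0 · 3 · 1
2 · 2 · 3 · 2 · 0
1 · 1 · 0 · 2 · 2

2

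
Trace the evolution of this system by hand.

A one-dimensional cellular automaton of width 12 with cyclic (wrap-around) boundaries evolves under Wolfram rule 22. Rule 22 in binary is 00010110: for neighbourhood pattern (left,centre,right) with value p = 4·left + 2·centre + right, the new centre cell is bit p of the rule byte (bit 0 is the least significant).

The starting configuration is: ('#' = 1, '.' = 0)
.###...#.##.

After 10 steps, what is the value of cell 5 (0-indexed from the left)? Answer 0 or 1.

0

t=0: .###...#.##.
t=1: #...#.##...#
t=2: .#.##...#.#.
t=3: ##...#.##.##
t=4: ..#.##......
t=5: .##...#.....
t=6: #..#.###....
t=7: ####....#..#
t=8: ....#..####.
t=9: ...####....#
t=10: #.#....#..##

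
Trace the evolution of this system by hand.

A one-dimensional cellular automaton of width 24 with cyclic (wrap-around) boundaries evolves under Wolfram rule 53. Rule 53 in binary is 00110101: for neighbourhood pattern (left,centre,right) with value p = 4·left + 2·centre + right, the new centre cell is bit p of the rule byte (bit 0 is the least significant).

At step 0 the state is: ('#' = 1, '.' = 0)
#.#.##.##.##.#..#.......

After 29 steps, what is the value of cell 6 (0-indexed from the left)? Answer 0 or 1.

k=0  #.#.##.##.##.#..#.......
k=1  ####..#..#..###.#######.
k=2  ....#.##.##....#.......#
k=3  ###.##..#..###.#######.#
k=4  ...#..#.##....#.......#.
k=5  ##.##.##..###.#######.##
k=6  ..#..#..#....#.......#..
k=7  #.##.##.####.#######.###
k=8  .#..#..#....#.......#...
k=9  .##.##.####.#######.####
k=10  #..#..#....#.......#....
k=11  ##.##.####.#######.####.
k=12  ..#..#....#.......#....#
k=13  #.##.####.#######.####.#
k=14  .#..#....#.......#....#.
k=15  .##.####.#######.####.##
k=16  #..#....#.......#....#..
k=17  ##.####.#######.####.##.
k=18  ..#....#.......#....#..#
k=19  #.####.#######.####.##.#
k=20  .#....#.......#....#..#.
k=21  .####.#######.####.##.##
k=22  #....#.......#....#..#..
k=23  ####.#######.####.##.##.
k=24  ....#.......#....#..#..#
k=25  ###.#######.####.##.##.#
k=26  ...#.......#....#..#..#.
k=27  ##.#######.####.##.##.##
k=28  ..#.......#....#..#..#..
k=29  #.#######.####.##.##.###

1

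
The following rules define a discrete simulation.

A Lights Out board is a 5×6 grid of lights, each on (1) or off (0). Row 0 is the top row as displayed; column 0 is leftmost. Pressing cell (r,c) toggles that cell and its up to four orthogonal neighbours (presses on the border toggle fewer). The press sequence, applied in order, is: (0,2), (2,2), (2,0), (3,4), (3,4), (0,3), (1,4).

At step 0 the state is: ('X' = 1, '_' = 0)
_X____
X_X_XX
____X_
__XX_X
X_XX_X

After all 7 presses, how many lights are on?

11

[0] _X____
X_X_XX
____X_
__XX_X
X_XX_X
[1] __XX__
X___XX
____X_
__XX_X
X_XX_X
[2] __XX__
X_X_XX
_XXXX_
___X_X
X_XX_X
[3] __XX__
__X_XX
X_XXX_
X__X_X
X_XX_X
[4] __XX__
__X_XX
X_XX__
X___X_
X_XXXX
[5] __XX__
__X_XX
X_XXX_
X__X_X
X_XX_X
[6] ____X_
__XXXX
X_XXX_
X__X_X
X_XX_X
[7] ______
__X___
X_XX__
X__X_X
X_XX_X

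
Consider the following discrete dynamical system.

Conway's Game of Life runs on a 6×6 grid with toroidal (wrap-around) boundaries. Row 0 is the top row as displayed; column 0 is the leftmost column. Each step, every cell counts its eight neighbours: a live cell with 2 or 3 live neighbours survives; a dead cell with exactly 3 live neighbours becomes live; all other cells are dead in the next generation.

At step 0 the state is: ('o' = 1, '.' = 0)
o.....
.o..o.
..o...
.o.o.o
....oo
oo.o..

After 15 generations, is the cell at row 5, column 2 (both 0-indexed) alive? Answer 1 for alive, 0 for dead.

k=0  o.....
.o..o.
..o...
.o.o.o
....oo
oo.o..
k=1  o.o..o
.o....
ooooo.
o.oo.o
.o.o.o
oo..o.
k=2  ..o..o
....o.
....o.
......
...o..
...oo.
k=3  .....o
...ooo
......
......
...oo.
..ooo.
k=4  ..o..o
....oo
....o.
......
..o.o.
..o..o
k=5  o..o.o
...ooo
....oo
...o..
...o..
.oo.oo
k=6  .o....
...o..
.....o
...o..
...o..
.oo..o
k=7  oo....
......
....o.
....o.
...oo.
ooo...
k=8  o.o...
......
......
....oo
.ooooo
o.oo.o
k=9  o.oo.o
......
......
o.o..o
.o....
......
k=10  ......
......
......
oo....
oo....
ooo...
k=11  .o....
......
......
oo....
.....o
o.o...
k=12  .o....
......
......
o.....
.....o
oo....
k=13  oo....
......
......
......
.o...o
oo....
k=14  oo....
......
......
......
.o....
..o..o
k=15  oo....
......
......
......
......
..o...

1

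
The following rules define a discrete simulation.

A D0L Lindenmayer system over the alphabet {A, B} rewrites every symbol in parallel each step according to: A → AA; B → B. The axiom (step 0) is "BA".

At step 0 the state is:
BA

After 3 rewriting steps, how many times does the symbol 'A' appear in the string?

8

t=0: BA
t=1: BAA
t=2: BAAAA
t=3: BAAAAAAAA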